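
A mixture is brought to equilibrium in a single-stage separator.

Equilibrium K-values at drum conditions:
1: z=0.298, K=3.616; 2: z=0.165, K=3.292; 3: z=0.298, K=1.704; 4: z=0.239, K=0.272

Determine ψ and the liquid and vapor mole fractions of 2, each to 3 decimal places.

ψ = 0.885, x_2 = 0.054, y_2 = 0.179

Material balance + equilibrium reduce to Σ zᵢ(Kᵢ−1)/(1+ψ(Kᵢ−1)) = 0.
Feasibility: ΣzᵢKᵢ = 2.194, Σzᵢ/Kᵢ = 1.186 — both > 1, two phases present.
Newton–Raphson from ψ = 0.5:
  ψ = 0.500: g = 0.3956, g' = -0.965 → ψ = 0.910
  ψ = 0.910: g = -0.0344, g' = -1.436 → ψ = 0.886
  ψ = 0.886: g = -0.0012, g' = -1.341 → ψ = 0.885
Converged at ψ = 0.885.
Compositions from xᵢ = zᵢ/(1+ψ(Kᵢ−1)), yᵢ = Kᵢxᵢ:
  1: x = 0.090, y = 0.325
  2: x = 0.054, y = 0.179
  3: x = 0.184, y = 0.313
  4: x = 0.672, y = 0.183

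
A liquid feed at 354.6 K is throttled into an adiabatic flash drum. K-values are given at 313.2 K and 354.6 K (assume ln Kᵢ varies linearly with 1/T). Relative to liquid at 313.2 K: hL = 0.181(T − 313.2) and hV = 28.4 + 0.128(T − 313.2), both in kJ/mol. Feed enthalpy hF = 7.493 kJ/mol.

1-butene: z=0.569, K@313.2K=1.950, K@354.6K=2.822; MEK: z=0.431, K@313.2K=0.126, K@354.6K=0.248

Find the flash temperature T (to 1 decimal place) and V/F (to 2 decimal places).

Adiabatic flash: solve Rachford–Rice at each trial T, then check hF = ψ·hV(T) + (1−ψ)·hL(T).
  T = 313.2 K: K = (1.950, 0.126), RR gives ψ = 0.197, H_out = 5.605 kJ/mol
  T = 354.6 K: K = (2.822, 0.248), RR gives ψ = 0.520, H_out = 21.123 kJ/mol
  T = 333.9 K: K = (2.373, 0.181), RR gives ψ = 0.380, H_out = 14.133 kJ/mol
  T = 323.5 K: K = (2.157, 0.152), RR gives ψ = 0.298, H_out = 10.166 kJ/mol
  T = 318.4 K: K = (2.053, 0.139), RR gives ψ = 0.251, H_out = 8.011 kJ/mol
  T = 315.8 K: K = (2.001, 0.132), RR gives ψ = 0.225, H_out = 6.838 kJ/mol
  T = 317.1 K: K = (2.027, 0.135), RR gives ψ = 0.239, H_out = 7.431 kJ/mol
Linear interpolation between T = 317.1 (H_out = 7.431) and T = 318.4 (H_out = 8.011) on hF = 7.493 gives T ≈ 317.2 K, at which ψ = 0.24.

T = 317.2 K, V/F = 0.24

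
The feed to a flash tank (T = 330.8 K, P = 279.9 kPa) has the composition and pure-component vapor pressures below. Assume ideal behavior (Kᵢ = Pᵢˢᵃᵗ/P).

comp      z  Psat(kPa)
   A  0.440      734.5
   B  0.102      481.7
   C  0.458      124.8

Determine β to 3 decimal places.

β = 0.652

Raoult's law: Kᵢ = Pᵢˢᵃᵗ/P = Pᵢˢᵃᵗ/279.9.
  K_A = 734.5/279.9 = 2.62415, K_B = 481.7/279.9 = 1.72097, K_C = 124.8/279.9 = 0.44587
Rachford–Rice: g(β) = Σ zᵢ(Kᵢ−1)/(1+β(Kᵢ−1)) = 0.
g(0) = ΣzᵢKᵢ − 1 = 0.534 and g(1) = 1 − Σzᵢ/Kᵢ = -0.254, so a root lies in (0, 1).
Newton iteration, β⁰ = 0.5:
  β = 0.500: g = 0.0974, g' = -0.651 → β = 0.650
  β = 0.650: g = 0.0014, g' = -0.643 → β = 0.652
Converged at β = 0.652.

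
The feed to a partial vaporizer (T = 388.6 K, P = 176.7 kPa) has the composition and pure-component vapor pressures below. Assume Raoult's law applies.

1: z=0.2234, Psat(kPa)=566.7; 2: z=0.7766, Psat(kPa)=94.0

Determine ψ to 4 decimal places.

Raoult's law: Kᵢ = Pᵢˢᵃᵗ/P = Pᵢˢᵃᵗ/176.7.
  K_1 = 566.7/176.7 = 3.207131, K_2 = 94.0/176.7 = 0.531975
Binary case is linear: z₁(K₁−1)(1+ψ(K₂−1)) + z₂(K₂−1)(1+ψ(K₁−1)) = 0
⇒ ψ = [z₁(K₁−1)+z₂(K₂−1)] / [−(K₁−1)(K₂−1)] = 0.12960/1.03299 = 0.1255

ψ = 0.1255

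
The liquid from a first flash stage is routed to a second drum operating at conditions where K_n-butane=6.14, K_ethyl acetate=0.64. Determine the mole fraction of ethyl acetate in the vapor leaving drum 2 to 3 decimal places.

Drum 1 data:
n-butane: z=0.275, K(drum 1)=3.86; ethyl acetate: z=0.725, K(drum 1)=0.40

y_ethyl acetate (drum 2) = 0.598

Drum 1:
Material balance + equilibrium reduce to Σ zᵢ(Kᵢ−1)/(1+ψ₁(Kᵢ−1)) = 0.
g(0) = ΣzᵢKᵢ − 1 = 0.351 and g(1) = 1 − Σzᵢ/Kᵢ = -0.884, so a root lies in (0, 1).
Binary case is linear: z₁(K₁−1)(1+ψ₁(K₂−1)) + z₂(K₂−1)(1+ψ₁(K₁−1)) = 0
⇒ ψ₁ = [z₁(K₁−1)+z₂(K₂−1)] / [−(K₁−1)(K₂−1)] = 0.3515/1.7160 = 0.205
Drum-1 compositions:
  n-butane: x = 0.173, y = 0.669
  ethyl acetate: x = 0.827, y = 0.331
Drum-2 feed = drum-1 liquid: z₂ = (0.1734, 0.8266).
Drum 2:
Binary case is linear: z₁(K₁−1)(1+ψ₂(K₂−1)) + z₂(K₂−1)(1+ψ₂(K₁−1)) = 0
⇒ ψ₂ = [z₁(K₁−1)+z₂(K₂−1)] / [−(K₁−1)(K₂−1)] = 0.5938/1.8504 = 0.321
  n-butane: x = 0.065, y = 0.402
  ethyl acetate: x = 0.935, y = 0.598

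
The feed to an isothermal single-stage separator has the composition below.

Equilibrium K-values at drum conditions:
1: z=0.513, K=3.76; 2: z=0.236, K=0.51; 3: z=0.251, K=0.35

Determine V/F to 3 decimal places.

Rachford–Rice: g(V/F) = Σ zᵢ(Kᵢ−1)/(1+V/F(Kᵢ−1)) = 0.
Feasibility: ΣzᵢKᵢ = 2.137, Σzᵢ/Kᵢ = 1.316 — both > 1, two phases present.
Iterate (Newton) starting at V/F = 0.5:
  V/F = 0.500: g = 0.2000, g' = -1.022 → V/F = 0.696
  V/F = 0.696: g = 0.0116, g' = -0.942 → V/F = 0.708
Converged at V/F = 0.708.

V/F = 0.708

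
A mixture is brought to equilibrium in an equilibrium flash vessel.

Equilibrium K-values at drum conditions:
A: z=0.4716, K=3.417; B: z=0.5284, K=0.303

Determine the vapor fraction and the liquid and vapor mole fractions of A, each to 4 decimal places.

ψ = 0.4580, x_A = 0.2238, y_A = 0.7648

Material balance + equilibrium reduce to Σ zᵢ(Kᵢ−1)/(1+ψ(Kᵢ−1)) = 0.
Check two-phase: ΣzᵢKᵢ = 1.7716 > 1 and Σzᵢ/Kᵢ = 1.8819 > 1, so g(0) = 0.7716 > 0 and g(1) = -0.8819 < 0.
Newton–Raphson from ψ = 0.5:
  ψ = 0.5000: g = -0.04918, g' = -1.1696 → ψ = 0.4580
Converged at ψ = 0.4580.
Compositions from xᵢ = zᵢ/(1+ψ(Kᵢ−1)), yᵢ = Kᵢxᵢ:
  A: x = 0.2238, y = 0.7648
  B: x = 0.7762, y = 0.2352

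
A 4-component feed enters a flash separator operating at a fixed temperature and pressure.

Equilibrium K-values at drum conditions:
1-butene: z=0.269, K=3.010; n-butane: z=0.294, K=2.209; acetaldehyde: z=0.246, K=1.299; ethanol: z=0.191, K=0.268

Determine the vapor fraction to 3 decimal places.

ψ = 0.910

Material balance + equilibrium reduce to Σ zᵢ(Kᵢ−1)/(1+ψ(Kᵢ−1)) = 0.
Check two-phase: ΣzᵢKᵢ = 1.830 > 1 and Σzᵢ/Kᵢ = 1.125 > 1, so g(0) = 0.830 > 0 and g(1) = -0.125 < 0.
Iterate (Newton) starting at ψ = 0.5:
  ψ = 0.500: g = 0.3347, g' = -0.709 → ψ = 0.972
  ψ = 0.972: g = -0.0817, g' = -1.460 → ψ = 0.916
  ψ = 0.916: g = -0.0081, g' = -1.189 → ψ = 0.910
Converged at ψ = 0.910.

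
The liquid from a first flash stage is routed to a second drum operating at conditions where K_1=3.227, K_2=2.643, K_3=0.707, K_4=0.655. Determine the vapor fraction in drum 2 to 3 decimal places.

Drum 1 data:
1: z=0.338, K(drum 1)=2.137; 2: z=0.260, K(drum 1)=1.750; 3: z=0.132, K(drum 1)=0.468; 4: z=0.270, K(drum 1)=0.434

V/F (drum 2) = 0.790

Drum 1:
Let ψ₁ = V/F and solve Σ zᵢ(Kᵢ−1)/(1+ψ₁(Kᵢ−1)) = 0.
g(0) = ΣzᵢKᵢ − 1 = 0.356 and g(1) = 1 − Σzᵢ/Kᵢ = -0.211, so a root lies in (0, 1).
Newton–Raphson from ψ₁ = 0.5:
  ψ₁ = 0.500: g = 0.0780, g' = -0.493 → ψ₁ = 0.658
  ψ₁ = 0.658: g = -0.0014, g' = -0.517 → ψ₁ = 0.656
Converged at ψ₁ = 0.656.
Drum-1 compositions:
  1: x = 0.194, y = 0.414
  2: x = 0.174, y = 0.305
  3: x = 0.203, y = 0.095
  4: x = 0.429, y = 0.186
Drum-2 feed = drum-1 liquid: z₂ = (0.1936, 0.1743, 0.2027, 0.4294).
Drum 2:
Iterate (Newton) starting at ψ₂ = 0.5:
  ψ₂ = 0.500: g = 0.1126, g' = -0.455 → ψ₂ = 0.747
  ψ₂ = 0.747: g = 0.0147, g' = -0.351 → ψ₂ = 0.789
  ψ₂ = 0.789: g = 0.0002, g' = -0.341 → ψ₂ = 0.790
Converged at ψ₂ = 0.790.
  1: x = 0.070, y = 0.226
  2: x = 0.076, y = 0.200
  3: x = 0.264, y = 0.186
  4: x = 0.590, y = 0.387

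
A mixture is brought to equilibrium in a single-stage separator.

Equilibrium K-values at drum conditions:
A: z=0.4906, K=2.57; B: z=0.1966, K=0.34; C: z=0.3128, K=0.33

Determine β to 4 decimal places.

Material balance + equilibrium reduce to Σ zᵢ(Kᵢ−1)/(1+β(Kᵢ−1)) = 0.
Check two-phase: ΣzᵢKᵢ = 1.4309 > 1 and Σzᵢ/Kᵢ = 1.7170 > 1, so g(0) = 0.4309 > 0 and g(1) = -0.7170 < 0.
Newton–Raphson from β = 0.5:
  β = 0.5000: g = -0.07731, g' = -0.8878 → β = 0.4129
  β = 0.4129: g = -0.00080, g' = -0.8753 → β = 0.4120
Converged at β = 0.4120.

β = 0.4120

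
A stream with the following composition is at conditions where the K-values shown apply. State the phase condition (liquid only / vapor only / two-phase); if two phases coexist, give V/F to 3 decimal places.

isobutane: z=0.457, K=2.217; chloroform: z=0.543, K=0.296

ΣzᵢKᵢ = 1.174; Σzᵢ/Kᵢ = 2.041.
Both exceed 1, so a two-phase solution exists.
Let ψ = V/F and solve Σ zᵢ(Kᵢ−1)/(1+ψ(Kᵢ−1)) = 0.
Binary case is linear: z₁(K₁−1)(1+ψ(K₂−1)) + z₂(K₂−1)(1+ψ(K₁−1)) = 0
⇒ ψ = [z₁(K₁−1)+z₂(K₂−1)] / [−(K₁−1)(K₂−1)] = 0.1739/0.8568 = 0.203

two-phase, V/F = 0.203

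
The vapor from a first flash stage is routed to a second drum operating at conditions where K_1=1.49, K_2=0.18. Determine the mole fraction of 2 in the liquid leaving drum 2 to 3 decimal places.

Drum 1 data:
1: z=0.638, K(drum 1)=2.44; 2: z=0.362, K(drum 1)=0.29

Drum 1:
Binary case is linear: z₁(K₁−1)(1+ψ₁(K₂−1)) + z₂(K₂−1)(1+ψ₁(K₁−1)) = 0
⇒ ψ₁ = [z₁(K₁−1)+z₂(K₂−1)] / [−(K₁−1)(K₂−1)] = 0.6617/1.0224 = 0.647
Drum-1 compositions:
  1: x = 0.330, y = 0.806
  2: x = 0.670, y = 0.194
Drum-2 feed = drum-1 vapor: z₂ = (0.8058, 0.1942).
Drum 2:
Rachford–Rice: g(ψ₂) = Σ zᵢ(Kᵢ−1)/(1+ψ₂(Kᵢ−1)) = 0.
g(0) = ΣzᵢKᵢ − 1 = 0.236 and g(1) = 1 − Σzᵢ/Kᵢ = -0.620, so a root lies in (0, 1).
Binary case is linear: z₁(K₁−1)(1+ψ₂(K₂−1)) + z₂(K₂−1)(1+ψ₂(K₁−1)) = 0
⇒ ψ₂ = [z₁(K₁−1)+z₂(K₂−1)] / [−(K₁−1)(K₂−1)] = 0.2356/0.4018 = 0.586
  1: x = 0.626, y = 0.933
  2: x = 0.374, y = 0.067

x_2 (drum 2) = 0.374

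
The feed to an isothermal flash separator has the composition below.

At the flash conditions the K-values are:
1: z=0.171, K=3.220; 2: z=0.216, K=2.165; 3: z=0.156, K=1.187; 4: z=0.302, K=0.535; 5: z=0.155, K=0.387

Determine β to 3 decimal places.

Newton iteration, β⁰ = 0.5:
  β = 0.500: g = 0.0456, g' = -0.543 → β = 0.584
  β = 0.584: g = 0.0006, g' = -0.532 → β = 0.585
Converged at β = 0.585.

β = 0.585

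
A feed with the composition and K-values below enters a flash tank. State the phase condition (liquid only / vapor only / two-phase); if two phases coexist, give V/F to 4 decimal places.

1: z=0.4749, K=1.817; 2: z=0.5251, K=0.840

vapor only

ΣzᵢKᵢ = 1.3040; Σzᵢ/Kᵢ = 0.8865.
Since Σzᵢ/Kᵢ < 1 the mixture is above its dew point — single vapor phase.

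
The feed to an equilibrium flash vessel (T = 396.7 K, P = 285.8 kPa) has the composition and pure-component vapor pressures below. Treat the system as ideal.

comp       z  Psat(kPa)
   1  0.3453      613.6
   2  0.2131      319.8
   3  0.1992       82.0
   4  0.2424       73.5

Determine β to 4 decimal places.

β = 0.1518

Raoult's law: Kᵢ = Pᵢˢᵃᵗ/P = Pᵢˢᵃᵗ/285.8.
  K_1 = 613.6/285.8 = 2.146956, K_2 = 319.8/285.8 = 1.118964, K_3 = 82.0/285.8 = 0.286914, K_4 = 73.5/285.8 = 0.257173
Material balance + equilibrium reduce to Σ zᵢ(Kᵢ−1)/(1+β(Kᵢ−1)) = 0.
Check two-phase: ΣzᵢKᵢ = 1.0993 > 1 and Σzᵢ/Kᵢ = 1.9881 > 1, so g(0) = 0.0993 > 0 and g(1) = -0.9881 < 0.
Newton iteration, β⁰ = 0.5:
  β = 0.5000: g = -0.23158, g' = -0.7693 → β = 0.1990
  β = 0.1990: g = -0.02961, g' = -0.6257 → β = 0.1517
  β = 0.1517: g = 0.00007, g' = -0.6297 → β = 0.1518
Converged at β = 0.1518.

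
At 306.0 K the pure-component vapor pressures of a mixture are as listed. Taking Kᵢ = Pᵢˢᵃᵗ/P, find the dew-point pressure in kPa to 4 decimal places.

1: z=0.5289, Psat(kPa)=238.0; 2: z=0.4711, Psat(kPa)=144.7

At the dew point ψ → 1, so Σzᵢ/Kᵢ = 1 with Kᵢ = Pᵢˢᵃᵗ/P ⇒ 1/P = Σzᵢ/Pᵢˢᵃᵗ.
1/P = 0.5289/238.0 + 0.4711/144.7 = 0.0054780 ⇒ P = 182.5494 kPa

Pdew = 182.5494 kPa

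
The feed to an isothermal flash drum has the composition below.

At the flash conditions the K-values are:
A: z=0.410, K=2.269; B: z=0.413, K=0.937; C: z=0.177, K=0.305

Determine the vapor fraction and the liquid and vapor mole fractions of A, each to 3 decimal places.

ψ = 0.717, x_A = 0.215, y_A = 0.487

Material balance + equilibrium reduce to Σ zᵢ(Kᵢ−1)/(1+ψ(Kᵢ−1)) = 0.
Check two-phase: ΣzᵢKᵢ = 1.371 > 1 and Σzᵢ/Kᵢ = 1.202 > 1, so g(0) = 0.371 > 0 and g(1) = -0.202 < 0.
Iterate (Newton) starting at ψ = 0.5:
  ψ = 0.500: g = 0.1029, g' = -0.450 → ψ = 0.729
  ψ = 0.729: g = -0.0063, g' = -0.531 → ψ = 0.717
Converged at ψ = 0.717.
Compositions from xᵢ = zᵢ/(1+ψ(Kᵢ−1)), yᵢ = Kᵢxᵢ:
  A: x = 0.215, y = 0.487
  B: x = 0.433, y = 0.405
  C: x = 0.353, y = 0.108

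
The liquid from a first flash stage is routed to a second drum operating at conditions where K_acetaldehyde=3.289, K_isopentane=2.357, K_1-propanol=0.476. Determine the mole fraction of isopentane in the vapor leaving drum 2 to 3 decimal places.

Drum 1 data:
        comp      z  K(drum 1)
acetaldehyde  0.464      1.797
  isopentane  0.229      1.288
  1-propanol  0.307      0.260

y_isopentane (drum 2) = 0.229

Drum 1:
Rachford–Rice: g(ψ₁) = Σ zᵢ(Kᵢ−1)/(1+ψ₁(Kᵢ−1)) = 0.
Check two-phase: ΣzᵢKᵢ = 1.209 > 1 and Σzᵢ/Kᵢ = 1.617 > 1, so g(0) = 0.209 > 0 and g(1) = -0.617 < 0.
Iterate (Newton) starting at ψ₁ = 0.5:
  ψ₁ = 0.500: g = -0.0385, g' = -0.589 → ψ₁ = 0.435
  ψ₁ = 0.435: g = -0.0016, g' = -0.543 → ψ₁ = 0.432
Converged at ψ₁ = 0.432.
Drum-1 compositions:
  acetaldehyde: x = 0.345, y = 0.620
  isopentane: x = 0.204, y = 0.262
  1-propanol: x = 0.451, y = 0.117
Drum-2 feed = drum-1 liquid: z₂ = (0.3452, 0.2037, 0.4511).
Drum 2:
Newton iteration, ψ₂⁰ = 0.66:
  ψ₂ = 0.660: g = 0.0992, g' = -0.681 → ψ₂ = 0.806
  ψ₂ = 0.806: g = 0.0008, g' = -0.680 → ψ₂ = 0.807
Converged at ψ₂ = 0.807.
  acetaldehyde: x = 0.121, y = 0.399
  isopentane: x = 0.097, y = 0.229
  1-propanol: x = 0.782, y = 0.372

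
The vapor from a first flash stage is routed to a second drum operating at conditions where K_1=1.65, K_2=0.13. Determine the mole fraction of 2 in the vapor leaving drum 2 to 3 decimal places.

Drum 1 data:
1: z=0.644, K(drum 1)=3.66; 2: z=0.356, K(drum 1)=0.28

Drum 1:
Let ψ₁ = V/F and solve Σ zᵢ(Kᵢ−1)/(1+ψ₁(Kᵢ−1)) = 0.
Feasibility: ΣzᵢKᵢ = 2.457, Σzᵢ/Kᵢ = 1.447 — both > 1, two phases present.
Iterate (Newton) starting at ψ₁ = 0.58:
  ψ₁ = 0.580: g = 0.2336, g' = -1.249 → ψ₁ = 0.767
  ψ₁ = 0.767: g = -0.0090, g' = -1.414 → ψ₁ = 0.761
Converged at ψ₁ = 0.761.
Drum-1 compositions:
  1: x = 0.213, y = 0.780
  2: x = 0.787, y = 0.220
Drum-2 feed = drum-1 vapor: z₂ = (0.7796, 0.2204).
Drum 2:
Material balance + equilibrium reduce to Σ zᵢ(Kᵢ−1)/(1+ψ₂(Kᵢ−1)) = 0.
Feasibility: ΣzᵢKᵢ = 1.315, Σzᵢ/Kᵢ = 2.168 — both > 1, two phases present.
Iterate (Newton) starting at ψ₂ = 0.36:
  ψ₂ = 0.360: g = 0.1315, g' = -0.570 → ψ₂ = 0.591
  ψ₂ = 0.591: g = -0.0283, g' = -0.878 → ψ₂ = 0.559
  ψ₂ = 0.559: g = -0.0012, g' = -0.808 → ψ₂ = 0.557
Converged at ψ₂ = 0.557.
  1: x = 0.572, y = 0.944
  2: x = 0.428, y = 0.056

y_2 (drum 2) = 0.056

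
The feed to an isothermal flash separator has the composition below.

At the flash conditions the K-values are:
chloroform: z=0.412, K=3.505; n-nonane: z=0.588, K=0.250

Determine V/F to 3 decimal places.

V/F = 0.315

Newton–Raphson from V/F = 0.69:
  V/F = 0.690: g = -0.5357, g' = -1.768 → V/F = 0.387
  V/F = 0.387: g = -0.0973, g' = -1.323 → V/F = 0.313
  V/F = 0.313: g = 0.0016, g' = -1.377 → V/F = 0.315
Converged at V/F = 0.315.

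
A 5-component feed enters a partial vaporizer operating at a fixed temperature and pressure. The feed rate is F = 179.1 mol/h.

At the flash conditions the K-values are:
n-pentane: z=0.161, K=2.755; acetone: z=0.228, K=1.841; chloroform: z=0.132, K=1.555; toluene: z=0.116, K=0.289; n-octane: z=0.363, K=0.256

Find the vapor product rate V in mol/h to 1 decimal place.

Material balance + equilibrium reduce to Σ zᵢ(Kᵢ−1)/(1+ψ(Kᵢ−1)) = 0.
Check two-phase: ΣzᵢKᵢ = 1.195 > 1 and Σzᵢ/Kᵢ = 2.087 > 1, so g(0) = 0.195 > 0 and g(1) = -1.087 < 0.
Newton iteration, ψ⁰ = 0.63:
  ψ = 0.630: g = -0.3439, g' = -1.107 → ψ = 0.319
  ψ = 0.319: g = -0.0665, g' = -0.777 → ψ = 0.234
  ψ = 0.234: g = -0.0004, g' = -0.773 → ψ = 0.233
Converged at ψ = 0.233.
Then V = ψ·F = 0.2332·179.1 = 41.8 mol/h and L = F − V = 137.3 mol/h.

V = 41.8 mol/h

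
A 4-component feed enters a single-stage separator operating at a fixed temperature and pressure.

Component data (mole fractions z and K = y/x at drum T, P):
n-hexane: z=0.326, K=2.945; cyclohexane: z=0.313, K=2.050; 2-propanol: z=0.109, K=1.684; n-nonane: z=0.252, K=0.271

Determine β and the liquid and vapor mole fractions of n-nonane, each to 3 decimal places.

β = 0.830, x_n-nonane = 0.639, y_n-nonane = 0.173

Newton iteration, β⁰ = 0.57:
  β = 0.570: g = 0.2456, g' = -0.831 → β = 0.866
  β = 0.866: g = -0.0426, g' = -1.270 → β = 0.832
  β = 0.832: g = -0.0018, g' = -1.164 → β = 0.830
Converged at β = 0.830.
Compositions from xᵢ = zᵢ/(1+β(Kᵢ−1)), yᵢ = Kᵢxᵢ:
  n-hexane: x = 0.125, y = 0.367
  cyclohexane: x = 0.167, y = 0.343
  2-propanol: x = 0.070, y = 0.117
  n-nonane: x = 0.639, y = 0.173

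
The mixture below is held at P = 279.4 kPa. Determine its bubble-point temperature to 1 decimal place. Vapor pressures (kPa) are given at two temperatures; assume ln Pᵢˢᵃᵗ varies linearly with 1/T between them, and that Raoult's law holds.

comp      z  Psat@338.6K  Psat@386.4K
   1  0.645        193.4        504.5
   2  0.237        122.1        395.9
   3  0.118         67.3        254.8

Bubble-point temperature: ΣzᵢPᵢˢᵃᵗ(T) = P. Interpolate ln Pᵢˢᵃᵗ = aᵢ + bᵢ/T.
  T = 338.6 K: ΣzᵢPᵢˢᵃᵗ = 161.62 kPa
  T = 386.4 K: ΣzᵢPᵢˢᵃᵗ = 449.30 kPa
  T = 362.5 K: ΣzᵢPᵢˢᵃᵗ = 278.26 kPa
  T = 374.4 K: ΣzᵢPᵢˢᵃᵗ = 355.81 kPa
  T = 368.4 K: ΣzᵢPᵢˢᵃᵗ = 314.92 kPa
  T = 365.4 K: ΣzᵢPᵢˢᵃᵗ = 295.85 kPa
Interpolating between 362.5 K and 365.4 K gives T ≈ 362.7 K.

T = 362.7 K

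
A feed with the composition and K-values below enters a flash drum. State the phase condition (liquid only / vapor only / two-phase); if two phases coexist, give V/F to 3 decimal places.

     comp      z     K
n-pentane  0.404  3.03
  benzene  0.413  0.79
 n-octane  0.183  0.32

two-phase, V/F = 0.699

ΣzᵢKᵢ = 1.609; Σzᵢ/Kᵢ = 1.228.
Both exceed 1, so a two-phase solution exists.
Let ψ = V/F and solve Σ zᵢ(Kᵢ−1)/(1+ψ(Kᵢ−1)) = 0.
Newton iteration, ψ⁰ = 0.5:
  ψ = 0.500: g = 0.1216, g' = -0.627 → ψ = 0.694
  ψ = 0.694: g = 0.0034, g' = -0.615 → ψ = 0.699
Converged at ψ = 0.699.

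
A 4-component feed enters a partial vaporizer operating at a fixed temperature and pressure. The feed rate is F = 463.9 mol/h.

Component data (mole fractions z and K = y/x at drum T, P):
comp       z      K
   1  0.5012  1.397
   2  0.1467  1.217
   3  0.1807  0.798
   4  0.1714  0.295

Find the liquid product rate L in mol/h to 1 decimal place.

Iterate (Newton) starting at ψ = 0.5:
  ψ = 0.5000: g = -0.03248, g' = -0.2729 → ψ = 0.3810
  ψ = 0.3810: g = -0.00252, g' = -0.2334 → ψ = 0.3702
  ψ = 0.3702: g = -0.00002, g' = -0.2306 → ψ = 0.3701
Converged at ψ = 0.3701.
Then V = ψ·F = 0.3701·463.9 = 171.7 mol/h and L = F − V = 292.2 mol/h.

L = 292.2 mol/h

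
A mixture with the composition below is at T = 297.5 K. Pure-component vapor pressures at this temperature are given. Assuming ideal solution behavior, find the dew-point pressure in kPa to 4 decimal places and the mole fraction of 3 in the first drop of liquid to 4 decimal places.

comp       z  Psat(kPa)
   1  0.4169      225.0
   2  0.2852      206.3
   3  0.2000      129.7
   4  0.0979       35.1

Pdew = 132.1609 kPa, x_3 = 0.2038

At the dew point ψ → 1, so Σzᵢ/Kᵢ = 1 with Kᵢ = Pᵢˢᵃᵗ/P ⇒ 1/P = Σzᵢ/Pᵢˢᵃᵗ.
1/P = 0.4169/225.0 + 0.2852/206.3 + 0.2000/129.7 + 0.0979/35.1 = 0.0075665 ⇒ P = 132.1609 kPa
xᵢ = zᵢP/Pᵢˢᵃᵗ ⇒ x_3 = 0.2000·132.1609/129.7 = 0.2038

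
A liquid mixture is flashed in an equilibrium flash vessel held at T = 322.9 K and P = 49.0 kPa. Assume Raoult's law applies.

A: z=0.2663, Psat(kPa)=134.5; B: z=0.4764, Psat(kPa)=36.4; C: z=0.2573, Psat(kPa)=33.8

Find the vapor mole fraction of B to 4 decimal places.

y_B = 0.4114

Raoult's law: Kᵢ = Pᵢˢᵃᵗ/P = Pᵢˢᵃᵗ/49.0.
  K_A = 134.5/49.0 = 2.744898, K_B = 36.4/49.0 = 0.742857, K_C = 33.8/49.0 = 0.689796
Rachford–Rice: g(ψ) = Σ zᵢ(Kᵢ−1)/(1+ψ(Kᵢ−1)) = 0.
g(0) = ΣzᵢKᵢ − 1 = 0.2623 and g(1) = 1 − Σzᵢ/Kᵢ = -0.1113, so a root lies in (0, 1).
Newton iteration, ψ⁰ = 0.36:
  ψ = 0.3600: g = 0.06054, g' = -0.3755 → ψ = 0.5212
  ψ = 0.5212: g = 0.00667, g' = -0.2996 → ψ = 0.5435
  ψ = 0.5435: g = 0.00009, g' = -0.2920 → ψ = 0.5438
Converged at ψ = 0.5438.
Compositions from xᵢ = zᵢ/(1+ψ(Kᵢ−1)), yᵢ = Kᵢxᵢ:
  A: x = 0.1366, y = 0.3751
  B: x = 0.5538, y = 0.4114
  C: x = 0.3095, y = 0.2135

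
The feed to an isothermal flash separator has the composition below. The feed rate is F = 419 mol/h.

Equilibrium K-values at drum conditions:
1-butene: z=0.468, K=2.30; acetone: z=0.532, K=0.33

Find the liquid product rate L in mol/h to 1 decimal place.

Rachford–Rice: g(ψ) = Σ zᵢ(Kᵢ−1)/(1+ψ(Kᵢ−1)) = 0.
g(0) = ΣzᵢKᵢ − 1 = 0.252 and g(1) = 1 − Σzᵢ/Kᵢ = -0.816, so a root lies in (0, 1).
Iterate (Newton) starting at ψ = 0.59:
  ψ = 0.590: g = -0.2451, g' = -0.906 → ψ = 0.320
  ψ = 0.320: g = -0.0237, g' = -0.781 → ψ = 0.289
Converged at ψ = 0.289.
Then V = ψ·F = 0.2893·419 = 121.2 mol/h and L = F − V = 297.8 mol/h.

L = 297.8 mol/h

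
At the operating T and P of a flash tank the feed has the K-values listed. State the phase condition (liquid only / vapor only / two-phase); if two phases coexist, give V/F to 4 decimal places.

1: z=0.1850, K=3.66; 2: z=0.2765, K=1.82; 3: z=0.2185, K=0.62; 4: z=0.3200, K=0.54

ΣzᵢKᵢ = 1.4886; Σzᵢ/Kᵢ = 1.1475.
Both exceed 1, so a two-phase solution exists.
Newton–Raphson from ψ = 0.62:
  ψ = 0.6200: g = 0.02151, g' = -0.4547 → ψ = 0.6673
  ψ = 0.6673: g = 0.00024, g' = -0.4453 → ψ = 0.6678
Converged at ψ = 0.6678.

two-phase, V/F = 0.6678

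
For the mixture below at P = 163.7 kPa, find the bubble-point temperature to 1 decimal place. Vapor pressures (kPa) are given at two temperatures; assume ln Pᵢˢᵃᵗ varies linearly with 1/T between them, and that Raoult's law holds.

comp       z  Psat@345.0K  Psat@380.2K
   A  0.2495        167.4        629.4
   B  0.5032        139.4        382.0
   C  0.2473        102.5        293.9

Bubble-point temperature: ΣzᵢPᵢˢᵃᵗ(T) = P. Interpolate ln Pᵢˢᵃᵗ = aᵢ + bᵢ/T.
  T = 345.0 K: ΣzᵢPᵢˢᵃᵗ = 137.26 kPa
  T = 380.2 K: ΣzᵢPᵢˢᵃᵗ = 421.94 kPa
  T = 362.6 K: ΣzᵢPᵢˢᵃᵗ = 246.66 kPa
  T = 353.8 K: ΣzᵢPᵢˢᵃᵗ = 185.22 kPa
  T = 349.4 K: ΣzᵢPᵢˢᵃᵗ = 159.72 kPa
  T = 351.6 K: ΣzᵢPᵢˢᵃᵗ = 172.07 kPa
Interpolating between 349.4 K and 351.6 K gives T ≈ 350.1 K.

T = 350.1 K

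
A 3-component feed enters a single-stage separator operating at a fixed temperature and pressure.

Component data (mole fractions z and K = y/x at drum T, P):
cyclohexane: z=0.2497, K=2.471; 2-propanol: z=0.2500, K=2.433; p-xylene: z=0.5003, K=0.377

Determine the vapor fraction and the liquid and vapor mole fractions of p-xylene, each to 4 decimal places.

Rachford–Rice: g(ψ) = Σ zᵢ(Kᵢ−1)/(1+ψ(Kᵢ−1)) = 0.
g(0) = ΣzᵢKᵢ − 1 = 0.4139 and g(1) = 1 − Σzᵢ/Kᵢ = -0.5309, so a root lies in (0, 1).
Iterate (Newton) starting at ψ = 0.58:
  ψ = 0.5800: g = -0.09418, g' = -0.7865 → ψ = 0.4602
  ψ = 0.4602: g = -0.00209, g' = -0.7602 → ψ = 0.4575
Converged at ψ = 0.4575.
Compositions from xᵢ = zᵢ/(1+ψ(Kᵢ−1)), yᵢ = Kᵢxᵢ:
  cyclohexane: x = 0.1493, y = 0.3688
  2-propanol: x = 0.1510, y = 0.3674
  p-xylene: x = 0.6997, y = 0.2638

ψ = 0.4575, x_p-xylene = 0.6997, y_p-xylene = 0.2638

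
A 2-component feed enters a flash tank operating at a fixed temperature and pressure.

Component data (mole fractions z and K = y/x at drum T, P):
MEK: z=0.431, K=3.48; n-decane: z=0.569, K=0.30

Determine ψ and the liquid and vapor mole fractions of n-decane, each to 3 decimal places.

ψ = 0.386, x_n-decane = 0.780, y_n-decane = 0.234

Let ψ = V/F and solve Σ zᵢ(Kᵢ−1)/(1+ψ(Kᵢ−1)) = 0.
Feasibility: ΣzᵢKᵢ = 1.671, Σzᵢ/Kᵢ = 2.021 — both > 1, two phases present.
Iterate (Newton) starting at ψ = 0.47:
  ψ = 0.470: g = -0.1000, g' = -1.184 → ψ = 0.386
Converged at ψ = 0.386.
Compositions from xᵢ = zᵢ/(1+ψ(Kᵢ−1)), yᵢ = Kᵢxᵢ:
  MEK: x = 0.220, y = 0.766
  n-decane: x = 0.780, y = 0.234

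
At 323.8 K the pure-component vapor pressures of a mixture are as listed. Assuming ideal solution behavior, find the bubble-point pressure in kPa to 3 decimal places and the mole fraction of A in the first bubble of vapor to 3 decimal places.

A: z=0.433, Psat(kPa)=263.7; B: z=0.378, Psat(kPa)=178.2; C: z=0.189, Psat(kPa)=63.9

At the bubble point ψ → 0, so ΣzᵢKᵢ = 1 with Kᵢ = Pᵢˢᵃᵗ/P ⇒ P = ΣzᵢPᵢˢᵃᵗ.
P = 0.433·263.7 + 0.378·178.2 + 0.189·63.9 = 193.619 kPa
yᵢ = zᵢPᵢˢᵃᵗ/P ⇒ y_A = 0.433·263.7/193.619 = 0.590

Pbub = 193.619 kPa, y_A = 0.590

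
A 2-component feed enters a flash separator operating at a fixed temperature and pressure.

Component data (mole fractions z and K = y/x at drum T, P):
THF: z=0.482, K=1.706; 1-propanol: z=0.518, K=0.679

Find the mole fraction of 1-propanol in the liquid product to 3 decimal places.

Binary case is linear: z₁(K₁−1)(1+ψ(K₂−1)) + z₂(K₂−1)(1+ψ(K₁−1)) = 0
⇒ ψ = [z₁(K₁−1)+z₂(K₂−1)] / [−(K₁−1)(K₂−1)] = 0.1740/0.2266 = 0.768
Compositions from xᵢ = zᵢ/(1+ψ(Kᵢ−1)), yᵢ = Kᵢxᵢ:
  THF: x = 0.313, y = 0.533
  1-propanol: x = 0.687, y = 0.467

x_1-propanol = 0.687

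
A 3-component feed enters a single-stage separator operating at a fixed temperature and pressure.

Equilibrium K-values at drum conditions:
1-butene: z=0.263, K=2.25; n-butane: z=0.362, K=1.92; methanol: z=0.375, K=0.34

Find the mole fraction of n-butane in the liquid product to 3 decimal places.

Iterate (Newton) starting at ψ = 0.56:
  ψ = 0.560: g = 0.0206, g' = -0.687 → ψ = 0.590
Converged at ψ = 0.590.
Compositions from xᵢ = zᵢ/(1+ψ(Kᵢ−1)), yᵢ = Kᵢxᵢ:
  1-butene: x = 0.151, y = 0.341
  n-butane: x = 0.235, y = 0.451
  methanol: x = 0.614, y = 0.209

x_n-butane = 0.235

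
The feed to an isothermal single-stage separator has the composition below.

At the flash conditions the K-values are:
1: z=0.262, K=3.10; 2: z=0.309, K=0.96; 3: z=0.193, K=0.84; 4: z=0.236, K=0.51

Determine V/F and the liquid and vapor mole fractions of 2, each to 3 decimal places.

Rachford–Rice: g(V/F) = Σ zᵢ(Kᵢ−1)/(1+V/F(Kᵢ−1)) = 0.
g(0) = ΣzᵢKᵢ − 1 = 0.391 and g(1) = 1 − Σzᵢ/Kᵢ = -0.099, so a root lies in (0, 1).
Iterate (Newton) starting at V/F = 0.5:
  V/F = 0.500: g = 0.0690, g' = -0.381 → V/F = 0.681
  V/F = 0.681: g = 0.0054, g' = -0.330 → V/F = 0.698
Converged at V/F = 0.698.
Compositions from xᵢ = zᵢ/(1+V/F(Kᵢ−1)), yᵢ = Kᵢxᵢ:
  1: x = 0.106, y = 0.329
  2: x = 0.318, y = 0.305
  3: x = 0.217, y = 0.182
  4: x = 0.359, y = 0.183

V/F = 0.698, x_2 = 0.318, y_2 = 0.305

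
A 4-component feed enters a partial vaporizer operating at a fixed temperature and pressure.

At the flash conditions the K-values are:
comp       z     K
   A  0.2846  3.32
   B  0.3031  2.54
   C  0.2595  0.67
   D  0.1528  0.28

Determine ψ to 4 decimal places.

Iterate (Newton) starting at ψ = 0.5:
  ψ = 0.5000: g = 0.29494, g' = -0.7917 → ψ = 0.8725
  ψ = 0.8725: g = 0.00129, g' = -0.9272 → ψ = 0.8739
Converged at ψ = 0.8739.

ψ = 0.8739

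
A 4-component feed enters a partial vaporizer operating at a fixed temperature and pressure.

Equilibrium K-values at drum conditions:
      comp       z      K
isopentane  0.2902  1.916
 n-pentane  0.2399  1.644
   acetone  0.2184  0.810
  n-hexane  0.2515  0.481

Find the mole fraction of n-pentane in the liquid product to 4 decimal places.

Material balance + equilibrium reduce to Σ zᵢ(Kᵢ−1)/(1+V/F(Kᵢ−1)) = 0.
Feasibility: ΣzᵢKᵢ = 1.2483, Σzᵢ/Kᵢ = 1.0899 — both > 1, two phases present.
Iterate (Newton) starting at V/F = 0.53:
  V/F = 0.5300: g = 0.06793, g' = -0.3043 → V/F = 0.7532
  V/F = 0.7532: g = -0.00141, g' = -0.3237 → V/F = 0.7489
Converged at V/F = 0.7489.
Compositions from xᵢ = zᵢ/(1+V/F(Kᵢ−1)), yᵢ = Kᵢxᵢ:
  isopentane: x = 0.1721, y = 0.3298
  n-pentane: x = 0.1618, y = 0.2661
  acetone: x = 0.2546, y = 0.2063
  n-hexane: x = 0.4114, y = 0.1979

x_n-pentane = 0.1618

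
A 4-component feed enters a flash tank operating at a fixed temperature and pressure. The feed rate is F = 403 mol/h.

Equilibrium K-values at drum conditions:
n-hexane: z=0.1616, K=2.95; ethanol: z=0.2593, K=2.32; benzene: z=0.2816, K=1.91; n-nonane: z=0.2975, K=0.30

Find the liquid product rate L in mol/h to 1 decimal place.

L = 94.9 mol/h

Iterate (Newton) starting at ψ = 0.64:
  ψ = 0.6400: g = 0.11039, g' = -0.8259 → ψ = 0.7737
  ψ = 0.7737: g = -0.00892, g' = -0.9822 → ψ = 0.7646
  ψ = 0.7646: g = -0.00007, g' = -0.9668 → ψ = 0.7645
Converged at ψ = 0.7645.
Then V = ψ·F = 0.7645·403 = 308.1 mol/h and L = F − V = 94.9 mol/h.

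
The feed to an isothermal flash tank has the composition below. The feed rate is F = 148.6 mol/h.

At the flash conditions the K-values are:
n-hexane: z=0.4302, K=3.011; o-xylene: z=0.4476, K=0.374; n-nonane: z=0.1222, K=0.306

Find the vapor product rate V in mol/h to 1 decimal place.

V = 57.6 mol/h

Rachford–Rice: g(β) = Σ zᵢ(Kᵢ−1)/(1+β(Kᵢ−1)) = 0.
Check two-phase: ΣzᵢKᵢ = 1.5001 > 1 and Σzᵢ/Kᵢ = 1.7390 > 1, so g(0) = 0.5001 > 0 and g(1) = -0.7390 < 0.
Newton–Raphson from β = 0.31:
  β = 0.3100: g = 0.07719, g' = -1.0257 → β = 0.3853
  β = 0.3853: g = 0.00246, g' = -0.9666 → β = 0.3878
Converged at β = 0.3878.
Then V = β·F = 0.3878·148.6 = 57.6 mol/h and L = F − V = 91.0 mol/h.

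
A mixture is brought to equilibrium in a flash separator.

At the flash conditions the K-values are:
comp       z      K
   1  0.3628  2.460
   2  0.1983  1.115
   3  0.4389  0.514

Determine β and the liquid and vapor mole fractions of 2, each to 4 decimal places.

Rachford–Rice: g(β) = Σ zᵢ(Kᵢ−1)/(1+β(Kᵢ−1)) = 0.
Check two-phase: ΣzᵢKᵢ = 1.3392 > 1 and Σzᵢ/Kᵢ = 1.1792 > 1, so g(0) = 0.3392 > 0 and g(1) = -0.1792 < 0.
Newton–Raphson from β = 0.5:
  β = 0.5000: g = 0.04597, g' = -0.4416 → β = 0.6041
  β = 0.6041: g = 0.00083, g' = -0.4284 → β = 0.6060
Converged at β = 0.6060.
Compositions from xᵢ = zᵢ/(1+β(Kᵢ−1)), yᵢ = Kᵢxᵢ:
  1: x = 0.1925, y = 0.4735
  2: x = 0.1854, y = 0.2067
  3: x = 0.6221, y = 0.3198

β = 0.6060, x_2 = 0.1854, y_2 = 0.2067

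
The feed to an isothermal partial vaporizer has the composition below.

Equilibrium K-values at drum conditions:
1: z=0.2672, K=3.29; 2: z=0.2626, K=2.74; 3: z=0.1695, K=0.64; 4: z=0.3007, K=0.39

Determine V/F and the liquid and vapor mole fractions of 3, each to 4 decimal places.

Rachford–Rice: g(V/F) = Σ zᵢ(Kᵢ−1)/(1+V/F(Kᵢ−1)) = 0.
g(0) = ΣzᵢKᵢ − 1 = 0.8244 and g(1) = 1 − Σzᵢ/Kᵢ = -0.2129, so a root lies in (0, 1).
Newton–Raphson from V/F = 0.69:
  V/F = 0.6900: g = 0.04686, g' = -0.7472 → V/F = 0.7527
  V/F = 0.7527: g = -0.00037, g' = -0.7618 → V/F = 0.7522
Converged at V/F = 0.7522.
Compositions from xᵢ = zᵢ/(1+V/F(Kᵢ−1)), yᵢ = Kᵢxᵢ:
  1: x = 0.0981, y = 0.3229
  2: x = 0.1137, y = 0.3116
  3: x = 0.2324, y = 0.1488
  4: x = 0.5557, y = 0.2167

V/F = 0.7522, x_3 = 0.2324, y_3 = 0.1488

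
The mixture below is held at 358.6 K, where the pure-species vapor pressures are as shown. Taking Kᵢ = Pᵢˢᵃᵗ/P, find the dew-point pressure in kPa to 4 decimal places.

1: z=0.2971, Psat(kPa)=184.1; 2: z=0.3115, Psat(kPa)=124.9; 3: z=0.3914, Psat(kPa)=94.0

At the dew point ψ → 1, so Σzᵢ/Kᵢ = 1 with Kᵢ = Pᵢˢᵃᵗ/P ⇒ 1/P = Σzᵢ/Pᵢˢᵃᵗ.
1/P = 0.2971/184.1 + 0.3115/124.9 + 0.3914/94.0 = 0.0082716 ⇒ P = 120.8953 kPa

Pdew = 120.8953 kPa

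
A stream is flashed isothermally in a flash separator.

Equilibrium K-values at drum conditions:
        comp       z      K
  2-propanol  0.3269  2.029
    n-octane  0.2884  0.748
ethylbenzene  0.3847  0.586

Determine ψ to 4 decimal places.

Let ψ = V/F and solve Σ zᵢ(Kᵢ−1)/(1+ψ(Kᵢ−1)) = 0.
Feasibility: ΣzᵢKᵢ = 1.1044, Σzᵢ/Kᵢ = 1.2032 — both > 1, two phases present.
Newton–Raphson from ψ = 0.52:
  ψ = 0.5200: g = -0.06747, g' = -0.2782 → ψ = 0.2775
  ψ = 0.2775: g = 0.00358, g' = -0.3148 → ψ = 0.2889
Converged at ψ = 0.2889.

ψ = 0.2889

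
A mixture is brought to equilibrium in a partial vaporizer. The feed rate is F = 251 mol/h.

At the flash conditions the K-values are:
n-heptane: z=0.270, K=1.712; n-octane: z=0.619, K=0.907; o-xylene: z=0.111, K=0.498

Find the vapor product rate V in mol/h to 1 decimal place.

V = 139.0 mol/h

Rachford–Rice: g(β) = Σ zᵢ(Kᵢ−1)/(1+β(Kᵢ−1)) = 0.
Feasibility: ΣzᵢKᵢ = 1.079, Σzᵢ/Kᵢ = 1.063 — both > 1, two phases present.
Iterate (Newton) starting at β = 0.46:
  β = 0.460: g = 0.0122, g' = -0.131 → β = 0.553
  β = 0.553: g = 0.0001, g' = -0.130 → β = 0.554
Converged at β = 0.554.
Then V = β·F = 0.5538·251 = 139.0 mol/h and L = F − V = 112.0 mol/h.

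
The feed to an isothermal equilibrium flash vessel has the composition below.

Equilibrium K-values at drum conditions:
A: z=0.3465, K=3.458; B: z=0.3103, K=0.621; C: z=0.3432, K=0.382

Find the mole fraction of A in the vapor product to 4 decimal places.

Let ψ = V/F and solve Σ zᵢ(Kᵢ−1)/(1+ψ(Kᵢ−1)) = 0.
Check two-phase: ΣzᵢKᵢ = 1.5220 > 1 and Σzᵢ/Kᵢ = 1.4983 > 1, so g(0) = 0.5220 > 0 and g(1) = -0.4983 < 0.
Newton–Raphson from ψ = 0.5:
  ψ = 0.5000: g = -0.06994, g' = -0.7637 → ψ = 0.4084
  ψ = 0.4084: g = 0.00218, g' = -0.8183 → ψ = 0.4111
Converged at ψ = 0.4111.
Compositions from xᵢ = zᵢ/(1+ψ(Kᵢ−1)), yᵢ = Kᵢxᵢ:
  A: x = 0.1724, y = 0.5960
  B: x = 0.3676, y = 0.2283
  C: x = 0.4601, y = 0.1758

y_A = 0.5960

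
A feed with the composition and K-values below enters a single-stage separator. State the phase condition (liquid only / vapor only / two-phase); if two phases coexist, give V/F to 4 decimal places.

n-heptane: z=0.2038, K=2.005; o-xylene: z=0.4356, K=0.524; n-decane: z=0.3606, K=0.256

ΣzᵢKᵢ = 0.7292; Σzᵢ/Kᵢ = 2.3415.
Since ΣzᵢKᵢ < 1 the mixture is below its bubble point — single liquid phase.

liquid only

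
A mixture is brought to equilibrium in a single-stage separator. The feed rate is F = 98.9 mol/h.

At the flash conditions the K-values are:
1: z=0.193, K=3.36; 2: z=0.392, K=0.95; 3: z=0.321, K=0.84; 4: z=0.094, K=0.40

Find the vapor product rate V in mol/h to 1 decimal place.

Newton iteration, ψ⁰ = 0.56:
  ψ = 0.560: g = 0.0347, g' = -0.287 → ψ = 0.681
  ψ = 0.681: g = 0.0015, g' = -0.266 → ψ = 0.686
Converged at ψ = 0.686.
Then V = ψ·F = 0.6863·98.9 = 67.9 mol/h and L = F − V = 31.0 mol/h.

V = 67.9 mol/h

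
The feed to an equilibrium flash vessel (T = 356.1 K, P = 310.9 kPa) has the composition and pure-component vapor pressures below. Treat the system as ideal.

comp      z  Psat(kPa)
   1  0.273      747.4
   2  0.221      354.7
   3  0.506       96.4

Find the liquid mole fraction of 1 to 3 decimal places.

Raoult's law: Kᵢ = Pᵢˢᵃᵗ/P = Pᵢˢᵃᵗ/310.9.
  K_1 = 747.4/310.9 = 2.40399, K_2 = 354.7/310.9 = 1.14088, K_3 = 96.4/310.9 = 0.31007
Let ψ = V/F and solve Σ zᵢ(Kᵢ−1)/(1+ψ(Kᵢ−1)) = 0.
Check two-phase: ΣzᵢKᵢ = 1.065 > 1 and Σzᵢ/Kᵢ = 1.939 > 1, so g(0) = 0.065 > 0 and g(1) = -0.939 < 0.
Newton iteration, ψ⁰ = 0.51:
  ψ = 0.510: g = -0.2862, g' = -0.760 → ψ = 0.133
  ψ = 0.133: g = -0.0311, g' = -0.678 → ψ = 0.088
Converged at ψ = 0.088.
Compositions from xᵢ = zᵢ/(1+ψ(Kᵢ−1)), yᵢ = Kᵢxᵢ:
  1: x = 0.243, y = 0.584
  2: x = 0.218, y = 0.249
  3: x = 0.539, y = 0.167

x_1 = 0.243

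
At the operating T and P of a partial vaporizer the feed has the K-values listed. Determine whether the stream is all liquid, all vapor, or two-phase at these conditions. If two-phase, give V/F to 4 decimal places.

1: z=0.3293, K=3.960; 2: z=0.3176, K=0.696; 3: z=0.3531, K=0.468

ΣzᵢKᵢ = 1.6903; Σzᵢ/Kᵢ = 1.2940.
Both exceed 1, so a two-phase solution exists.
Rachford–Rice: g(ψ) = Σ zᵢ(Kᵢ−1)/(1+ψ(Kᵢ−1)) = 0.
Newton–Raphson from ψ = 0.51:
  ψ = 0.5100: g = 0.01634, g' = -0.6874 → ψ = 0.5338
  ψ = 0.5338: g = 0.00021, g' = -0.6702 → ψ = 0.5341
Converged at ψ = 0.5341.

two-phase, V/F = 0.5341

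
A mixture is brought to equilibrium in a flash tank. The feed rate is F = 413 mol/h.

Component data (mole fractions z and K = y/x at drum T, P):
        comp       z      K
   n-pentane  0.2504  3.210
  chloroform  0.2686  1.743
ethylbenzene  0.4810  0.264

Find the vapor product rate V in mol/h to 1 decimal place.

V = 141.8 mol/h

Material balance + equilibrium reduce to Σ zᵢ(Kᵢ−1)/(1+ψ(Kᵢ−1)) = 0.
g(0) = ΣzᵢKᵢ − 1 = 0.3989 and g(1) = 1 − Σzᵢ/Kᵢ = -1.0541, so a root lies in (0, 1).
Newton iteration, ψ⁰ = 0.5:
  ψ = 0.5000: g = -0.15175, g' = -1.0072 → ψ = 0.3493
  ψ = 0.3493: g = -0.00580, g' = -0.9551 → ψ = 0.3433
Converged at ψ = 0.3433.
Then V = ψ·F = 0.3433·413 = 141.8 mol/h and L = F − V = 271.2 mol/h.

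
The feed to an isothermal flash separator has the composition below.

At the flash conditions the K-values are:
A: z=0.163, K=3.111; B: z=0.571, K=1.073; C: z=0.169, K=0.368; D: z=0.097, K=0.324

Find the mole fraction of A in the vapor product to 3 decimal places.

Material balance + equilibrium reduce to Σ zᵢ(Kᵢ−1)/(1+ψ(Kᵢ−1)) = 0.
Check two-phase: ΣzᵢKᵢ = 1.213 > 1 and Σzᵢ/Kᵢ = 1.343 > 1, so g(0) = 0.213 > 0 and g(1) = -0.343 < 0.
Newton–Raphson from ψ = 0.5:
  ψ = 0.500: g = -0.0476, g' = -0.420 → ψ = 0.387
  ψ = 0.387: g = -0.0002, g' = -0.423 → ψ = 0.386
Converged at ψ = 0.386.
Compositions from xᵢ = zᵢ/(1+ψ(Kᵢ−1)), yᵢ = Kᵢxᵢ:
  A: x = 0.090, y = 0.279
  B: x = 0.555, y = 0.596
  C: x = 0.224, y = 0.082
  D: x = 0.131, y = 0.043

y_A = 0.279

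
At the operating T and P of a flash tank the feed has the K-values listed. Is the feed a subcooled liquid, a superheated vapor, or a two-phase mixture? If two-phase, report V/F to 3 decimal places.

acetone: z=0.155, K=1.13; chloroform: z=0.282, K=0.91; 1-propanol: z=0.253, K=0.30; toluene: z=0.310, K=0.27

ΣzᵢKᵢ = 0.591; Σzᵢ/Kᵢ = 2.439.
Since ΣzᵢKᵢ < 1 the mixture is below its bubble point — single liquid phase.

subcooled liquid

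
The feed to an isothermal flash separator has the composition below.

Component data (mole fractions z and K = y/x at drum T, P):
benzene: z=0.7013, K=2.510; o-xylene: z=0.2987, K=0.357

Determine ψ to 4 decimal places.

ψ = 0.8929

Material balance + equilibrium reduce to Σ zᵢ(Kᵢ−1)/(1+ψ(Kᵢ−1)) = 0.
g(0) = ΣzᵢKᵢ − 1 = 0.8669 and g(1) = 1 − Σzᵢ/Kᵢ = -0.1161, so a root lies in (0, 1).
Binary case is linear: z₁(K₁−1)(1+ψ(K₂−1)) + z₂(K₂−1)(1+ψ(K₁−1)) = 0
⇒ ψ = [z₁(K₁−1)+z₂(K₂−1)] / [−(K₁−1)(K₂−1)] = 0.86690/0.97093 = 0.8929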